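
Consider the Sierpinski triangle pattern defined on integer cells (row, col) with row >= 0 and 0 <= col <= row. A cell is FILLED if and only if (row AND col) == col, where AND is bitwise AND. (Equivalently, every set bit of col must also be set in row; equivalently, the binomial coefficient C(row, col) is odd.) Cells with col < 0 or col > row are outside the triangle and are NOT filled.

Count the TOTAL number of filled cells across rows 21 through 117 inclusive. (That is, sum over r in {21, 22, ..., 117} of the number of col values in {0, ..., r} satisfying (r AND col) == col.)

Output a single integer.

Answer: 1556

Derivation:
r21=10101 pc3: +8 =8
r22=10110 pc3: +8 =16
r23=10111 pc4: +16 =32
r24=11000 pc2: +4 =36
r25=11001 pc3: +8 =44
r26=11010 pc3: +8 =52
r27=11011 pc4: +16 =68
r28=11100 pc3: +8 =76
r29=11101 pc4: +16 =92
r30=11110 pc4: +16 =108
r31=11111 pc5: +32 =140
r32=100000 pc1: +2 =142
r33=100001 pc2: +4 =146
r34=100010 pc2: +4 =150
r35=100011 pc3: +8 =158
r36=100100 pc2: +4 =162
r37=100101 pc3: +8 =170
r38=100110 pc3: +8 =178
r39=100111 pc4: +16 =194
r40=101000 pc2: +4 =198
r41=101001 pc3: +8 =206
r42=101010 pc3: +8 =214
r43=101011 pc4: +16 =230
r44=101100 pc3: +8 =238
r45=101101 pc4: +16 =254
r46=101110 pc4: +16 =270
r47=101111 pc5: +32 =302
r48=110000 pc2: +4 =306
r49=110001 pc3: +8 =314
r50=110010 pc3: +8 =322
r51=110011 pc4: +16 =338
r52=110100 pc3: +8 =346
r53=110101 pc4: +16 =362
r54=110110 pc4: +16 =378
r55=110111 pc5: +32 =410
r56=111000 pc3: +8 =418
r57=111001 pc4: +16 =434
r58=111010 pc4: +16 =450
r59=111011 pc5: +32 =482
r60=111100 pc4: +16 =498
r61=111101 pc5: +32 =530
r62=111110 pc5: +32 =562
r63=111111 pc6: +64 =626
r64=1000000 pc1: +2 =628
r65=1000001 pc2: +4 =632
r66=1000010 pc2: +4 =636
r67=1000011 pc3: +8 =644
r68=1000100 pc2: +4 =648
r69=1000101 pc3: +8 =656
r70=1000110 pc3: +8 =664
r71=1000111 pc4: +16 =680
r72=1001000 pc2: +4 =684
r73=1001001 pc3: +8 =692
r74=1001010 pc3: +8 =700
r75=1001011 pc4: +16 =716
r76=1001100 pc3: +8 =724
r77=1001101 pc4: +16 =740
r78=1001110 pc4: +16 =756
r79=1001111 pc5: +32 =788
r80=1010000 pc2: +4 =792
r81=1010001 pc3: +8 =800
r82=1010010 pc3: +8 =808
r83=1010011 pc4: +16 =824
r84=1010100 pc3: +8 =832
r85=1010101 pc4: +16 =848
r86=1010110 pc4: +16 =864
r87=1010111 pc5: +32 =896
r88=1011000 pc3: +8 =904
r89=1011001 pc4: +16 =920
r90=1011010 pc4: +16 =936
r91=1011011 pc5: +32 =968
r92=1011100 pc4: +16 =984
r93=1011101 pc5: +32 =1016
r94=1011110 pc5: +32 =1048
r95=1011111 pc6: +64 =1112
r96=1100000 pc2: +4 =1116
r97=1100001 pc3: +8 =1124
r98=1100010 pc3: +8 =1132
r99=1100011 pc4: +16 =1148
r100=1100100 pc3: +8 =1156
r101=1100101 pc4: +16 =1172
r102=1100110 pc4: +16 =1188
r103=1100111 pc5: +32 =1220
r104=1101000 pc3: +8 =1228
r105=1101001 pc4: +16 =1244
r106=1101010 pc4: +16 =1260
r107=1101011 pc5: +32 =1292
r108=1101100 pc4: +16 =1308
r109=1101101 pc5: +32 =1340
r110=1101110 pc5: +32 =1372
r111=1101111 pc6: +64 =1436
r112=1110000 pc3: +8 =1444
r113=1110001 pc4: +16 =1460
r114=1110010 pc4: +16 =1476
r115=1110011 pc5: +32 =1508
r116=1110100 pc4: +16 =1524
r117=1110101 pc5: +32 =1556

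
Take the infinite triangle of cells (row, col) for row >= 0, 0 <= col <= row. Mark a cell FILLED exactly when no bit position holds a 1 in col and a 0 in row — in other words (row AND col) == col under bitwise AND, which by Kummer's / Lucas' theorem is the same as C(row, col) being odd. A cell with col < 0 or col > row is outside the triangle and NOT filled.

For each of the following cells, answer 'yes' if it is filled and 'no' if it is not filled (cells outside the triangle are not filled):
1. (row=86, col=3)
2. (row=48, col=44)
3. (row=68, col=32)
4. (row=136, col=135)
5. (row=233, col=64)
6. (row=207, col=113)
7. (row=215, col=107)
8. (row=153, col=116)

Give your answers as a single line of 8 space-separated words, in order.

Answer: no no no no yes no no no

Derivation:
(86,3): row=0b1010110, col=0b11, row AND col = 0b10 = 2; 2 != 3 -> empty
(48,44): row=0b110000, col=0b101100, row AND col = 0b100000 = 32; 32 != 44 -> empty
(68,32): row=0b1000100, col=0b100000, row AND col = 0b0 = 0; 0 != 32 -> empty
(136,135): row=0b10001000, col=0b10000111, row AND col = 0b10000000 = 128; 128 != 135 -> empty
(233,64): row=0b11101001, col=0b1000000, row AND col = 0b1000000 = 64; 64 == 64 -> filled
(207,113): row=0b11001111, col=0b1110001, row AND col = 0b1000001 = 65; 65 != 113 -> empty
(215,107): row=0b11010111, col=0b1101011, row AND col = 0b1000011 = 67; 67 != 107 -> empty
(153,116): row=0b10011001, col=0b1110100, row AND col = 0b10000 = 16; 16 != 116 -> empty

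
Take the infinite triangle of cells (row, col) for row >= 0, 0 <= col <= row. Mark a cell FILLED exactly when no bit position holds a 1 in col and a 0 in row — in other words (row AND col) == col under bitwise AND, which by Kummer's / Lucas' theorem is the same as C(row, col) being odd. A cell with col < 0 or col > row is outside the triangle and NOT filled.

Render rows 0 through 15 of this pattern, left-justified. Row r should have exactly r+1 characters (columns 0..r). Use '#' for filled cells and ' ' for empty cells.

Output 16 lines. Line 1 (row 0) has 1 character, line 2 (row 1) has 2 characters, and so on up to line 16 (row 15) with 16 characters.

Answer: #
##
# #
####
#   #
##  ##
# # # #
########
#       #
##      ##
# #     # #
####    ####
#   #   #   #
##  ##  ##  ##
# # # # # # # #
################

Derivation:
r0=0: #
r1=1: ##
r2=10: # #
r3=11: ####
r4=100: #   #
r5=101: ##  ##
r6=110: # # # #
r7=111: ########
r8=1000: #       #
r9=1001: ##      ##
r10=1010: # #     # #
r11=1011: ####    ####
r12=1100: #   #   #   #
r13=1101: ##  ##  ##  ##
r14=1110: # # # # # # # #
r15=1111: ################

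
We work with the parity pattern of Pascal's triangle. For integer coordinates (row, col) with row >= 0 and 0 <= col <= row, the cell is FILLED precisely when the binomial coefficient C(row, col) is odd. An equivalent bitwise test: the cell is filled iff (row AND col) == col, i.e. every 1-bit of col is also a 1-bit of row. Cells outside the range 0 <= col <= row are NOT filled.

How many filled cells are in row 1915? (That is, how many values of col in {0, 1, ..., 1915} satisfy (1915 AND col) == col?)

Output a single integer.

1915 in binary = 11101111011
popcount(1915) = number of 1-bits in 11101111011 = 9
A col c satisfies (1915 AND c) == c iff every set bit of c is also set in 1915; each of the 9 set bits of 1915 can independently be on or off in c.
count = 2^9 = 512

Answer: 512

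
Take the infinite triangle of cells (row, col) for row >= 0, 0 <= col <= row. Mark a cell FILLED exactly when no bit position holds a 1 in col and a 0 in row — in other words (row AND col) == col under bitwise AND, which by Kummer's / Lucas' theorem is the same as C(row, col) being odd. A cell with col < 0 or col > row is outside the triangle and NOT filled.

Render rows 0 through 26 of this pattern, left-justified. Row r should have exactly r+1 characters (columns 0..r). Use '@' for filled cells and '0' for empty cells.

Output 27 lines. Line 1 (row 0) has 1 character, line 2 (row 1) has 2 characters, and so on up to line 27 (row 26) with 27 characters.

Answer: @
@@
@0@
@@@@
@000@
@@00@@
@0@0@0@
@@@@@@@@
@0000000@
@@000000@@
@0@00000@0@
@@@@0000@@@@
@000@000@000@
@@00@@00@@00@@
@0@0@0@0@0@0@0@
@@@@@@@@@@@@@@@@
@000000000000000@
@@00000000000000@@
@0@0000000000000@0@
@@@@000000000000@@@@
@000@00000000000@000@
@@00@@0000000000@@00@@
@0@0@0@000000000@0@0@0@
@@@@@@@@00000000@@@@@@@@
@0000000@0000000@0000000@
@@000000@@000000@@000000@@
@0@00000@0@00000@0@00000@0@

Derivation:
r0=0: @
r1=1: @@
r2=10: @0@
r3=11: @@@@
r4=100: @000@
r5=101: @@00@@
r6=110: @0@0@0@
r7=111: @@@@@@@@
r8=1000: @0000000@
r9=1001: @@000000@@
r10=1010: @0@00000@0@
r11=1011: @@@@0000@@@@
r12=1100: @000@000@000@
r13=1101: @@00@@00@@00@@
r14=1110: @0@0@0@0@0@0@0@
r15=1111: @@@@@@@@@@@@@@@@
r16=10000: @000000000000000@
r17=10001: @@00000000000000@@
r18=10010: @0@0000000000000@0@
r19=10011: @@@@000000000000@@@@
r20=10100: @000@00000000000@000@
r21=10101: @@00@@0000000000@@00@@
r22=10110: @0@0@0@000000000@0@0@0@
r23=10111: @@@@@@@@00000000@@@@@@@@
r24=11000: @0000000@0000000@0000000@
r25=11001: @@000000@@000000@@000000@@
r26=11010: @0@00000@0@00000@0@00000@0@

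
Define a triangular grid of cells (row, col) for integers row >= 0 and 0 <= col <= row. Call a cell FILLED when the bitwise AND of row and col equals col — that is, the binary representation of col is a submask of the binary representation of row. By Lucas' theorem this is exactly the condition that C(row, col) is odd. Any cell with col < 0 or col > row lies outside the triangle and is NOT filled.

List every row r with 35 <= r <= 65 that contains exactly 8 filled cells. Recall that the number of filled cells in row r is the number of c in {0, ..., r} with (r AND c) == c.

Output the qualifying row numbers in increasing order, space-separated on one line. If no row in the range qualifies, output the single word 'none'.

Row r has 2^popcount(r) filled cells, so we need popcount(r) = log2(8) = 3.
Scan r = 35..65 and keep those with exactly 3 one-bits:
r=35=100011 popcount=3 -> KEEP
r=36=100100 popcount=2 -> skip
r=37=100101 popcount=3 -> KEEP
r=38=100110 popcount=3 -> KEEP
r=39=100111 popcount=4 -> skip
r=40=101000 popcount=2 -> skip
r=41=101001 popcount=3 -> KEEP
r=42=101010 popcount=3 -> KEEP
r=43=101011 popcount=4 -> skip
r=44=101100 popcount=3 -> KEEP
r=45=101101 popcount=4 -> skip
r=46=101110 popcount=4 -> skip
r=47=101111 popcount=5 -> skip
r=48=110000 popcount=2 -> skip
r=49=110001 popcount=3 -> KEEP
r=50=110010 popcount=3 -> KEEP
r=51=110011 popcount=4 -> skip
r=52=110100 popcount=3 -> KEEP
r=53=110101 popcount=4 -> skip
r=54=110110 popcount=4 -> skip
r=55=110111 popcount=5 -> skip
r=56=111000 popcount=3 -> KEEP
r=57=111001 popcount=4 -> skip
r=58=111010 popcount=4 -> skip
r=59=111011 popcount=5 -> skip
r=60=111100 popcount=4 -> skip
r=61=111101 popcount=5 -> skip
r=62=111110 popcount=5 -> skip
r=63=111111 popcount=6 -> skip
r=64=1000000 popcount=1 -> skip
r=65=1000001 popcount=2 -> skip
Kept rows: 35 37 38 41 42 44 49 50 52 56

Answer: 35 37 38 41 42 44 49 50 52 56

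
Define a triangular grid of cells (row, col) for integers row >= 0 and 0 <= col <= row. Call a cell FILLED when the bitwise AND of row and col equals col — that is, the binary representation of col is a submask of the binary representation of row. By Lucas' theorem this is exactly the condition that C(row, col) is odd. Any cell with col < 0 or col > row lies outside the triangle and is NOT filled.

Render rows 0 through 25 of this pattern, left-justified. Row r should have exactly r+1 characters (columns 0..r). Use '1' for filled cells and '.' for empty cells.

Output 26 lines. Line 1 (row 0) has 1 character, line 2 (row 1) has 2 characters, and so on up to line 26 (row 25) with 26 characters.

Answer: 1
11
1.1
1111
1...1
11..11
1.1.1.1
11111111
1.......1
11......11
1.1.....1.1
1111....1111
1...1...1...1
11..11..11..11
1.1.1.1.1.1.1.1
1111111111111111
1...............1
11..............11
1.1.............1.1
1111............1111
1...1...........1...1
11..11..........11..11
1.1.1.1.........1.1.1.1
11111111........11111111
1.......1.......1.......1
11......11......11......11

Derivation:
r0=0: 1
r1=1: 11
r2=10: 1.1
r3=11: 1111
r4=100: 1...1
r5=101: 11..11
r6=110: 1.1.1.1
r7=111: 11111111
r8=1000: 1.......1
r9=1001: 11......11
r10=1010: 1.1.....1.1
r11=1011: 1111....1111
r12=1100: 1...1...1...1
r13=1101: 11..11..11..11
r14=1110: 1.1.1.1.1.1.1.1
r15=1111: 1111111111111111
r16=10000: 1...............1
r17=10001: 11..............11
r18=10010: 1.1.............1.1
r19=10011: 1111............1111
r20=10100: 1...1...........1...1
r21=10101: 11..11..........11..11
r22=10110: 1.1.1.1.........1.1.1.1
r23=10111: 11111111........11111111
r24=11000: 1.......1.......1.......1
r25=11001: 11......11......11......11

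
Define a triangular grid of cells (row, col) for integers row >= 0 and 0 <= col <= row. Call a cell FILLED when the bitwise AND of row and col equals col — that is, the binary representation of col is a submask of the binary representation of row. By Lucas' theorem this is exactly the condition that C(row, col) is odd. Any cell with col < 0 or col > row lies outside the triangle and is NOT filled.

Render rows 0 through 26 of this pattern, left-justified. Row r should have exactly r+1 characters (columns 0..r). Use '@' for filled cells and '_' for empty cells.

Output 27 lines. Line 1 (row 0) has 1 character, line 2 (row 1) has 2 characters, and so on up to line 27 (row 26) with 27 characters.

Answer: @
@@
@_@
@@@@
@___@
@@__@@
@_@_@_@
@@@@@@@@
@_______@
@@______@@
@_@_____@_@
@@@@____@@@@
@___@___@___@
@@__@@__@@__@@
@_@_@_@_@_@_@_@
@@@@@@@@@@@@@@@@
@_______________@
@@______________@@
@_@_____________@_@
@@@@____________@@@@
@___@___________@___@
@@__@@__________@@__@@
@_@_@_@_________@_@_@_@
@@@@@@@@________@@@@@@@@
@_______@_______@_______@
@@______@@______@@______@@
@_@_____@_@_____@_@_____@_@

Derivation:
r0=0: @
r1=1: @@
r2=10: @_@
r3=11: @@@@
r4=100: @___@
r5=101: @@__@@
r6=110: @_@_@_@
r7=111: @@@@@@@@
r8=1000: @_______@
r9=1001: @@______@@
r10=1010: @_@_____@_@
r11=1011: @@@@____@@@@
r12=1100: @___@___@___@
r13=1101: @@__@@__@@__@@
r14=1110: @_@_@_@_@_@_@_@
r15=1111: @@@@@@@@@@@@@@@@
r16=10000: @_______________@
r17=10001: @@______________@@
r18=10010: @_@_____________@_@
r19=10011: @@@@____________@@@@
r20=10100: @___@___________@___@
r21=10101: @@__@@__________@@__@@
r22=10110: @_@_@_@_________@_@_@_@
r23=10111: @@@@@@@@________@@@@@@@@
r24=11000: @_______@_______@_______@
r25=11001: @@______@@______@@______@@
r26=11010: @_@_____@_@_____@_@_____@_@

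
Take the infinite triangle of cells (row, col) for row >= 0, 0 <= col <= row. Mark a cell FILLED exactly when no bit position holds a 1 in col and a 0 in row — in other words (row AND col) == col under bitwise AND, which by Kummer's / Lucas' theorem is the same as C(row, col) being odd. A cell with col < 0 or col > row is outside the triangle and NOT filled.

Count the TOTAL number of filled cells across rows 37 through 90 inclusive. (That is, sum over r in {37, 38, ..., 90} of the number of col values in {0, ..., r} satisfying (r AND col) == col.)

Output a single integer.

r37=100101 pc3: +8 =8
r38=100110 pc3: +8 =16
r39=100111 pc4: +16 =32
r40=101000 pc2: +4 =36
r41=101001 pc3: +8 =44
r42=101010 pc3: +8 =52
r43=101011 pc4: +16 =68
r44=101100 pc3: +8 =76
r45=101101 pc4: +16 =92
r46=101110 pc4: +16 =108
r47=101111 pc5: +32 =140
r48=110000 pc2: +4 =144
r49=110001 pc3: +8 =152
r50=110010 pc3: +8 =160
r51=110011 pc4: +16 =176
r52=110100 pc3: +8 =184
r53=110101 pc4: +16 =200
r54=110110 pc4: +16 =216
r55=110111 pc5: +32 =248
r56=111000 pc3: +8 =256
r57=111001 pc4: +16 =272
r58=111010 pc4: +16 =288
r59=111011 pc5: +32 =320
r60=111100 pc4: +16 =336
r61=111101 pc5: +32 =368
r62=111110 pc5: +32 =400
r63=111111 pc6: +64 =464
r64=1000000 pc1: +2 =466
r65=1000001 pc2: +4 =470
r66=1000010 pc2: +4 =474
r67=1000011 pc3: +8 =482
r68=1000100 pc2: +4 =486
r69=1000101 pc3: +8 =494
r70=1000110 pc3: +8 =502
r71=1000111 pc4: +16 =518
r72=1001000 pc2: +4 =522
r73=1001001 pc3: +8 =530
r74=1001010 pc3: +8 =538
r75=1001011 pc4: +16 =554
r76=1001100 pc3: +8 =562
r77=1001101 pc4: +16 =578
r78=1001110 pc4: +16 =594
r79=1001111 pc5: +32 =626
r80=1010000 pc2: +4 =630
r81=1010001 pc3: +8 =638
r82=1010010 pc3: +8 =646
r83=1010011 pc4: +16 =662
r84=1010100 pc3: +8 =670
r85=1010101 pc4: +16 =686
r86=1010110 pc4: +16 =702
r87=1010111 pc5: +32 =734
r88=1011000 pc3: +8 =742
r89=1011001 pc4: +16 =758
r90=1011010 pc4: +16 =774

Answer: 774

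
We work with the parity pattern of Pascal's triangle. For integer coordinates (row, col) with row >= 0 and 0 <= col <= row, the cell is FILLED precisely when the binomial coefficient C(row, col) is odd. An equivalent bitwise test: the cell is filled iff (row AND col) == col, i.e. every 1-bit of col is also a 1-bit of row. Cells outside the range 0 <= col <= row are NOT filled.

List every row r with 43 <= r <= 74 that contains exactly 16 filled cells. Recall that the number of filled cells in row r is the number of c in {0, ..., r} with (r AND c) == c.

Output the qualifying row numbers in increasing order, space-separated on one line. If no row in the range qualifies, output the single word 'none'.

Row r has 2^popcount(r) filled cells, so we need popcount(r) = log2(16) = 4.
Scan r = 43..74 and keep those with exactly 4 one-bits:
r=43=101011 popcount=4 -> KEEP
r=44=101100 popcount=3 -> skip
r=45=101101 popcount=4 -> KEEP
r=46=101110 popcount=4 -> KEEP
r=47=101111 popcount=5 -> skip
r=48=110000 popcount=2 -> skip
r=49=110001 popcount=3 -> skip
r=50=110010 popcount=3 -> skip
r=51=110011 popcount=4 -> KEEP
r=52=110100 popcount=3 -> skip
r=53=110101 popcount=4 -> KEEP
r=54=110110 popcount=4 -> KEEP
r=55=110111 popcount=5 -> skip
r=56=111000 popcount=3 -> skip
r=57=111001 popcount=4 -> KEEP
r=58=111010 popcount=4 -> KEEP
r=59=111011 popcount=5 -> skip
r=60=111100 popcount=4 -> KEEP
r=61=111101 popcount=5 -> skip
r=62=111110 popcount=5 -> skip
r=63=111111 popcount=6 -> skip
r=64=1000000 popcount=1 -> skip
r=65=1000001 popcount=2 -> skip
r=66=1000010 popcount=2 -> skip
r=67=1000011 popcount=3 -> skip
r=68=1000100 popcount=2 -> skip
r=69=1000101 popcount=3 -> skip
r=70=1000110 popcount=3 -> skip
r=71=1000111 popcount=4 -> KEEP
r=72=1001000 popcount=2 -> skip
r=73=1001001 popcount=3 -> skip
r=74=1001010 popcount=3 -> skip
Kept rows: 43 45 46 51 53 54 57 58 60 71

Answer: 43 45 46 51 53 54 57 58 60 71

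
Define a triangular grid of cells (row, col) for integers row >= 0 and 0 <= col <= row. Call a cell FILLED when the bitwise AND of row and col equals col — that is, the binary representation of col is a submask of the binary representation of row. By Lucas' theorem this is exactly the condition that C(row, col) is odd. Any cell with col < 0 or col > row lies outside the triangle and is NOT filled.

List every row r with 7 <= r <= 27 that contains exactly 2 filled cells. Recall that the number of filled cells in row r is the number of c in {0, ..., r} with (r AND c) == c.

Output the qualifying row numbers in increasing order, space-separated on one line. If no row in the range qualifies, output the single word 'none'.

Answer: 8 16

Derivation:
Row r has 2^popcount(r) filled cells, so we need popcount(r) = log2(2) = 1.
Scan r = 7..27 and keep those with exactly 1 one-bits:
r=7=111 popcount=3 -> skip
r=8=1000 popcount=1 -> KEEP
r=9=1001 popcount=2 -> skip
r=10=1010 popcount=2 -> skip
r=11=1011 popcount=3 -> skip
r=12=1100 popcount=2 -> skip
r=13=1101 popcount=3 -> skip
r=14=1110 popcount=3 -> skip
r=15=1111 popcount=4 -> skip
r=16=10000 popcount=1 -> KEEP
r=17=10001 popcount=2 -> skip
r=18=10010 popcount=2 -> skip
r=19=10011 popcount=3 -> skip
r=20=10100 popcount=2 -> skip
r=21=10101 popcount=3 -> skip
r=22=10110 popcount=3 -> skip
r=23=10111 popcount=4 -> skip
r=24=11000 popcount=2 -> skip
r=25=11001 popcount=3 -> skip
r=26=11010 popcount=3 -> skip
r=27=11011 popcount=4 -> skip
Kept rows: 8 16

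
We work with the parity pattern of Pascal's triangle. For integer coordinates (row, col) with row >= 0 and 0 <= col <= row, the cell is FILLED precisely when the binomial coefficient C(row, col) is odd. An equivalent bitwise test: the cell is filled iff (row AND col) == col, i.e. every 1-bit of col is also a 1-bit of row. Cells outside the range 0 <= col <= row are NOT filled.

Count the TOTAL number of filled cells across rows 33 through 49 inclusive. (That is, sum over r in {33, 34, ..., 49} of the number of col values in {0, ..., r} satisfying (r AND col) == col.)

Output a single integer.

Answer: 172

Derivation:
r33=100001 pc2: +4 =4
r34=100010 pc2: +4 =8
r35=100011 pc3: +8 =16
r36=100100 pc2: +4 =20
r37=100101 pc3: +8 =28
r38=100110 pc3: +8 =36
r39=100111 pc4: +16 =52
r40=101000 pc2: +4 =56
r41=101001 pc3: +8 =64
r42=101010 pc3: +8 =72
r43=101011 pc4: +16 =88
r44=101100 pc3: +8 =96
r45=101101 pc4: +16 =112
r46=101110 pc4: +16 =128
r47=101111 pc5: +32 =160
r48=110000 pc2: +4 =164
r49=110001 pc3: +8 =172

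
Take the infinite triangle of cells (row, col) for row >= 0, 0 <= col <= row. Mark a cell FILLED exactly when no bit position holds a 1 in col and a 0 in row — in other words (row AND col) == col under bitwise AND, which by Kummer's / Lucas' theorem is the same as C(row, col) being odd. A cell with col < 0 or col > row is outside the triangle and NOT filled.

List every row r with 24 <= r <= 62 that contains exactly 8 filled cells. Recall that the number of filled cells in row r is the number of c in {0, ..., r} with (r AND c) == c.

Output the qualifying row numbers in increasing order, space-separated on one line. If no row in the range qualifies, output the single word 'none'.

Row r has 2^popcount(r) filled cells, so we need popcount(r) = log2(8) = 3.
Scan r = 24..62 and keep those with exactly 3 one-bits:
r=24=11000 popcount=2 -> skip
r=25=11001 popcount=3 -> KEEP
r=26=11010 popcount=3 -> KEEP
r=27=11011 popcount=4 -> skip
r=28=11100 popcount=3 -> KEEP
r=29=11101 popcount=4 -> skip
r=30=11110 popcount=4 -> skip
r=31=11111 popcount=5 -> skip
r=32=100000 popcount=1 -> skip
r=33=100001 popcount=2 -> skip
r=34=100010 popcount=2 -> skip
r=35=100011 popcount=3 -> KEEP
r=36=100100 popcount=2 -> skip
r=37=100101 popcount=3 -> KEEP
r=38=100110 popcount=3 -> KEEP
r=39=100111 popcount=4 -> skip
r=40=101000 popcount=2 -> skip
r=41=101001 popcount=3 -> KEEP
r=42=101010 popcount=3 -> KEEP
r=43=101011 popcount=4 -> skip
r=44=101100 popcount=3 -> KEEP
r=45=101101 popcount=4 -> skip
r=46=101110 popcount=4 -> skip
r=47=101111 popcount=5 -> skip
r=48=110000 popcount=2 -> skip
r=49=110001 popcount=3 -> KEEP
r=50=110010 popcount=3 -> KEEP
r=51=110011 popcount=4 -> skip
r=52=110100 popcount=3 -> KEEP
r=53=110101 popcount=4 -> skip
r=54=110110 popcount=4 -> skip
r=55=110111 popcount=5 -> skip
r=56=111000 popcount=3 -> KEEP
r=57=111001 popcount=4 -> skip
r=58=111010 popcount=4 -> skip
r=59=111011 popcount=5 -> skip
r=60=111100 popcount=4 -> skip
r=61=111101 popcount=5 -> skip
r=62=111110 popcount=5 -> skip
Kept rows: 25 26 28 35 37 38 41 42 44 49 50 52 56

Answer: 25 26 28 35 37 38 41 42 44 49 50 52 56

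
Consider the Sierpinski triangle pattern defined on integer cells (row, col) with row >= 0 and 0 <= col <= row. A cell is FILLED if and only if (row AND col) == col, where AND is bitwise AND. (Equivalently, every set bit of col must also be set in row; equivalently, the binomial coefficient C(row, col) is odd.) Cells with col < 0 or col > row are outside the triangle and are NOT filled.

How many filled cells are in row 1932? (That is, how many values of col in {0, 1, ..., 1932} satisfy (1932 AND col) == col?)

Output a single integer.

1932 in binary = 11110001100
popcount(1932) = number of 1-bits in 11110001100 = 6
A col c satisfies (1932 AND c) == c iff every set bit of c is also set in 1932; each of the 6 set bits of 1932 can independently be on or off in c.
count = 2^6 = 64

Answer: 64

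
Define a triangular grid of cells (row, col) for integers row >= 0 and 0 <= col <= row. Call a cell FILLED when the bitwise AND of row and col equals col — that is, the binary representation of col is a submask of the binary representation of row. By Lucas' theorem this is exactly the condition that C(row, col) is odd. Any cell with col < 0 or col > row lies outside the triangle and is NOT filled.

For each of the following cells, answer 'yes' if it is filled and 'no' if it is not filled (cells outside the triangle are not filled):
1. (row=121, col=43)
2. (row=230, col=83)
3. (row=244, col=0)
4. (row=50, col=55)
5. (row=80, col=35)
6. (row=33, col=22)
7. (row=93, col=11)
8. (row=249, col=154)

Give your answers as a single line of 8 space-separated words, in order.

Answer: no no yes no no no no no

Derivation:
(121,43): row=0b1111001, col=0b101011, row AND col = 0b101001 = 41; 41 != 43 -> empty
(230,83): row=0b11100110, col=0b1010011, row AND col = 0b1000010 = 66; 66 != 83 -> empty
(244,0): row=0b11110100, col=0b0, row AND col = 0b0 = 0; 0 == 0 -> filled
(50,55): col outside [0, 50] -> not filled
(80,35): row=0b1010000, col=0b100011, row AND col = 0b0 = 0; 0 != 35 -> empty
(33,22): row=0b100001, col=0b10110, row AND col = 0b0 = 0; 0 != 22 -> empty
(93,11): row=0b1011101, col=0b1011, row AND col = 0b1001 = 9; 9 != 11 -> empty
(249,154): row=0b11111001, col=0b10011010, row AND col = 0b10011000 = 152; 152 != 154 -> empty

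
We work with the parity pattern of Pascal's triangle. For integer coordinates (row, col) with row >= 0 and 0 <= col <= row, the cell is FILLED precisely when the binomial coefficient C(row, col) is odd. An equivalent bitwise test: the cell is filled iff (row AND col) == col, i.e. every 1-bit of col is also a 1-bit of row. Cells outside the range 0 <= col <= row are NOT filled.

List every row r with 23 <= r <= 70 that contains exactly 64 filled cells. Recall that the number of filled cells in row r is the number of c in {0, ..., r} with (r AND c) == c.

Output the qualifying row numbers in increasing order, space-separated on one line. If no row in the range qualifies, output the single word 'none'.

Answer: 63

Derivation:
Row r has 2^popcount(r) filled cells, so we need popcount(r) = log2(64) = 6.
Scan r = 23..70 and keep those with exactly 6 one-bits:
r=23=10111 popcount=4 -> skip
r=24=11000 popcount=2 -> skip
r=25=11001 popcount=3 -> skip
r=26=11010 popcount=3 -> skip
r=27=11011 popcount=4 -> skip
r=28=11100 popcount=3 -> skip
r=29=11101 popcount=4 -> skip
r=30=11110 popcount=4 -> skip
r=31=11111 popcount=5 -> skip
r=32=100000 popcount=1 -> skip
r=33=100001 popcount=2 -> skip
r=34=100010 popcount=2 -> skip
r=35=100011 popcount=3 -> skip
r=36=100100 popcount=2 -> skip
r=37=100101 popcount=3 -> skip
r=38=100110 popcount=3 -> skip
r=39=100111 popcount=4 -> skip
r=40=101000 popcount=2 -> skip
r=41=101001 popcount=3 -> skip
r=42=101010 popcount=3 -> skip
r=43=101011 popcount=4 -> skip
r=44=101100 popcount=3 -> skip
r=45=101101 popcount=4 -> skip
r=46=101110 popcount=4 -> skip
r=47=101111 popcount=5 -> skip
r=48=110000 popcount=2 -> skip
r=49=110001 popcount=3 -> skip
r=50=110010 popcount=3 -> skip
r=51=110011 popcount=4 -> skip
r=52=110100 popcount=3 -> skip
r=53=110101 popcount=4 -> skip
r=54=110110 popcount=4 -> skip
r=55=110111 popcount=5 -> skip
r=56=111000 popcount=3 -> skip
r=57=111001 popcount=4 -> skip
r=58=111010 popcount=4 -> skip
r=59=111011 popcount=5 -> skip
r=60=111100 popcount=4 -> skip
r=61=111101 popcount=5 -> skip
r=62=111110 popcount=5 -> skip
r=63=111111 popcount=6 -> KEEP
r=64=1000000 popcount=1 -> skip
r=65=1000001 popcount=2 -> skip
r=66=1000010 popcount=2 -> skip
r=67=1000011 popcount=3 -> skip
r=68=1000100 popcount=2 -> skip
r=69=1000101 popcount=3 -> skip
r=70=1000110 popcount=3 -> skip
Kept rows: 63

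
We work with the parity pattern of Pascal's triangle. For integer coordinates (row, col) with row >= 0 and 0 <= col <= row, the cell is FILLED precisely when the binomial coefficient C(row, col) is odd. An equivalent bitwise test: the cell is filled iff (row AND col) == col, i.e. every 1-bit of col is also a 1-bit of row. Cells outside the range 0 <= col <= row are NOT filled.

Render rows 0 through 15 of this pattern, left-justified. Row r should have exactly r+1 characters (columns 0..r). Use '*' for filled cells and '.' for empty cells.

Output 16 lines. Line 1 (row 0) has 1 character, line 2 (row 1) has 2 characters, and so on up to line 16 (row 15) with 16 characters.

r0=0: *
r1=1: **
r2=10: *.*
r3=11: ****
r4=100: *...*
r5=101: **..**
r6=110: *.*.*.*
r7=111: ********
r8=1000: *.......*
r9=1001: **......**
r10=1010: *.*.....*.*
r11=1011: ****....****
r12=1100: *...*...*...*
r13=1101: **..**..**..**
r14=1110: *.*.*.*.*.*.*.*
r15=1111: ****************

Answer: *
**
*.*
****
*...*
**..**
*.*.*.*
********
*.......*
**......**
*.*.....*.*
****....****
*...*...*...*
**..**..**..**
*.*.*.*.*.*.*.*
****************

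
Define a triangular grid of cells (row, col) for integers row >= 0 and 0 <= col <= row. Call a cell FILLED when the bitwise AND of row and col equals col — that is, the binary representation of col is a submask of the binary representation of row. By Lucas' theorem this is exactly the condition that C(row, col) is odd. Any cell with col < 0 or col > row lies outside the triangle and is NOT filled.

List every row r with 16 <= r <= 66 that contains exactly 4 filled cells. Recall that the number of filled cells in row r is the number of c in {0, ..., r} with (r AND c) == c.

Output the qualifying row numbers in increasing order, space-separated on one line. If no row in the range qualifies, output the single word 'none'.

Row r has 2^popcount(r) filled cells, so we need popcount(r) = log2(4) = 2.
Scan r = 16..66 and keep those with exactly 2 one-bits:
r=16=10000 popcount=1 -> skip
r=17=10001 popcount=2 -> KEEP
r=18=10010 popcount=2 -> KEEP
r=19=10011 popcount=3 -> skip
r=20=10100 popcount=2 -> KEEP
r=21=10101 popcount=3 -> skip
r=22=10110 popcount=3 -> skip
r=23=10111 popcount=4 -> skip
r=24=11000 popcount=2 -> KEEP
r=25=11001 popcount=3 -> skip
r=26=11010 popcount=3 -> skip
r=27=11011 popcount=4 -> skip
r=28=11100 popcount=3 -> skip
r=29=11101 popcount=4 -> skip
r=30=11110 popcount=4 -> skip
r=31=11111 popcount=5 -> skip
r=32=100000 popcount=1 -> skip
r=33=100001 popcount=2 -> KEEP
r=34=100010 popcount=2 -> KEEP
r=35=100011 popcount=3 -> skip
r=36=100100 popcount=2 -> KEEP
r=37=100101 popcount=3 -> skip
r=38=100110 popcount=3 -> skip
r=39=100111 popcount=4 -> skip
r=40=101000 popcount=2 -> KEEP
r=41=101001 popcount=3 -> skip
r=42=101010 popcount=3 -> skip
r=43=101011 popcount=4 -> skip
r=44=101100 popcount=3 -> skip
r=45=101101 popcount=4 -> skip
r=46=101110 popcount=4 -> skip
r=47=101111 popcount=5 -> skip
r=48=110000 popcount=2 -> KEEP
r=49=110001 popcount=3 -> skip
r=50=110010 popcount=3 -> skip
r=51=110011 popcount=4 -> skip
r=52=110100 popcount=3 -> skip
r=53=110101 popcount=4 -> skip
r=54=110110 popcount=4 -> skip
r=55=110111 popcount=5 -> skip
r=56=111000 popcount=3 -> skip
r=57=111001 popcount=4 -> skip
r=58=111010 popcount=4 -> skip
r=59=111011 popcount=5 -> skip
r=60=111100 popcount=4 -> skip
r=61=111101 popcount=5 -> skip
r=62=111110 popcount=5 -> skip
r=63=111111 popcount=6 -> skip
r=64=1000000 popcount=1 -> skip
r=65=1000001 popcount=2 -> KEEP
r=66=1000010 popcount=2 -> KEEP
Kept rows: 17 18 20 24 33 34 36 40 48 65 66

Answer: 17 18 20 24 33 34 36 40 48 65 66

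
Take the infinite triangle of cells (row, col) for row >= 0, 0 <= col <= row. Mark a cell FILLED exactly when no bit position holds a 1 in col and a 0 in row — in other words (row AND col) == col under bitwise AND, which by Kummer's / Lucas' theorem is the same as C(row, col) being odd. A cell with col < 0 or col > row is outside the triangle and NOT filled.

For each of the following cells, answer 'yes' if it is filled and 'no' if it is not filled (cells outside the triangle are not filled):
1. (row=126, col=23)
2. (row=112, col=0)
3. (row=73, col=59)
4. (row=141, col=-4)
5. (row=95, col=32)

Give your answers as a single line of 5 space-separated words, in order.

(126,23): row=0b1111110, col=0b10111, row AND col = 0b10110 = 22; 22 != 23 -> empty
(112,0): row=0b1110000, col=0b0, row AND col = 0b0 = 0; 0 == 0 -> filled
(73,59): row=0b1001001, col=0b111011, row AND col = 0b1001 = 9; 9 != 59 -> empty
(141,-4): col outside [0, 141] -> not filled
(95,32): row=0b1011111, col=0b100000, row AND col = 0b0 = 0; 0 != 32 -> empty

Answer: no yes no no no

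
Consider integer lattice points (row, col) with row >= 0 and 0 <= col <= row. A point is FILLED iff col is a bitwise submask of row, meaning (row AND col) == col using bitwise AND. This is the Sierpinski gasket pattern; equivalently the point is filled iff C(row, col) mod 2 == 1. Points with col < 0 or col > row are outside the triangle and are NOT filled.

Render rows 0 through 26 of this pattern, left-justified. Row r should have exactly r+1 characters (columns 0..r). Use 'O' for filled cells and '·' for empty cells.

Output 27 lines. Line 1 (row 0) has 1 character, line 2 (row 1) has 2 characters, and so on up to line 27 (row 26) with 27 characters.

Answer: O
OO
O·O
OOOO
O···O
OO··OO
O·O·O·O
OOOOOOOO
O·······O
OO······OO
O·O·····O·O
OOOO····OOOO
O···O···O···O
OO··OO··OO··OO
O·O·O·O·O·O·O·O
OOOOOOOOOOOOOOOO
O···············O
OO··············OO
O·O·············O·O
OOOO············OOOO
O···O···········O···O
OO··OO··········OO··OO
O·O·O·O·········O·O·O·O
OOOOOOOO········OOOOOOOO
O·······O·······O·······O
OO······OO······OO······OO
O·O·····O·O·····O·O·····O·O

Derivation:
r0=0: O
r1=1: OO
r2=10: O·O
r3=11: OOOO
r4=100: O···O
r5=101: OO··OO
r6=110: O·O·O·O
r7=111: OOOOOOOO
r8=1000: O·······O
r9=1001: OO······OO
r10=1010: O·O·····O·O
r11=1011: OOOO····OOOO
r12=1100: O···O···O···O
r13=1101: OO··OO··OO··OO
r14=1110: O·O·O·O·O·O·O·O
r15=1111: OOOOOOOOOOOOOOOO
r16=10000: O···············O
r17=10001: OO··············OO
r18=10010: O·O·············O·O
r19=10011: OOOO············OOOO
r20=10100: O···O···········O···O
r21=10101: OO··OO··········OO··OO
r22=10110: O·O·O·O·········O·O·O·O
r23=10111: OOOOOOOO········OOOOOOOO
r24=11000: O·······O·······O·······O
r25=11001: OO······OO······OO······OO
r26=11010: O·O·····O·O·····O·O·····O·O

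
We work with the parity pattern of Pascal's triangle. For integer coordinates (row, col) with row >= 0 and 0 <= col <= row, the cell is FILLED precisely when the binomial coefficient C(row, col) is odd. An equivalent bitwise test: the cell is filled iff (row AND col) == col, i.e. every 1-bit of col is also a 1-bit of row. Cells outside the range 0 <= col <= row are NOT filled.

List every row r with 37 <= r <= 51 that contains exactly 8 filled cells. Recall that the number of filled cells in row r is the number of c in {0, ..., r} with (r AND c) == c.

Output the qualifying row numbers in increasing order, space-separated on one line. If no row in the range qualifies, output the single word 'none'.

Answer: 37 38 41 42 44 49 50

Derivation:
Row r has 2^popcount(r) filled cells, so we need popcount(r) = log2(8) = 3.
Scan r = 37..51 and keep those with exactly 3 one-bits:
r=37=100101 popcount=3 -> KEEP
r=38=100110 popcount=3 -> KEEP
r=39=100111 popcount=4 -> skip
r=40=101000 popcount=2 -> skip
r=41=101001 popcount=3 -> KEEP
r=42=101010 popcount=3 -> KEEP
r=43=101011 popcount=4 -> skip
r=44=101100 popcount=3 -> KEEP
r=45=101101 popcount=4 -> skip
r=46=101110 popcount=4 -> skip
r=47=101111 popcount=5 -> skip
r=48=110000 popcount=2 -> skip
r=49=110001 popcount=3 -> KEEP
r=50=110010 popcount=3 -> KEEP
r=51=110011 popcount=4 -> skip
Kept rows: 37 38 41 42 44 49 50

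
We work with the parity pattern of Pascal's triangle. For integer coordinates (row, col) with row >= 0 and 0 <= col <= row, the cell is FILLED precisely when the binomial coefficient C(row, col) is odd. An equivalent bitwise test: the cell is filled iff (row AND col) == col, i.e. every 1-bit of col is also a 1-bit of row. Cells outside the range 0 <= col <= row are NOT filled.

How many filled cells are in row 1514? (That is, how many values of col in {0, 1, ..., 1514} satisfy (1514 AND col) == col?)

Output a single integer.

Answer: 128

Derivation:
1514 in binary = 10111101010
popcount(1514) = number of 1-bits in 10111101010 = 7
A col c satisfies (1514 AND c) == c iff every set bit of c is also set in 1514; each of the 7 set bits of 1514 can independently be on or off in c.
count = 2^7 = 128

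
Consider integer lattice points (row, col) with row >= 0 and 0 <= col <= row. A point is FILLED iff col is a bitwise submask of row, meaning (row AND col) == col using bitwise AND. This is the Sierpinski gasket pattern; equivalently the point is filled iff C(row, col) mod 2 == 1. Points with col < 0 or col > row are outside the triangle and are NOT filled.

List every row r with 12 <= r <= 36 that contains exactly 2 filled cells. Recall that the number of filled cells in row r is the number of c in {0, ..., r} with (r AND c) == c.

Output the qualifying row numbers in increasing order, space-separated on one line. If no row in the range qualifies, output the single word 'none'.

Answer: 16 32

Derivation:
Row r has 2^popcount(r) filled cells, so we need popcount(r) = log2(2) = 1.
Scan r = 12..36 and keep those with exactly 1 one-bits:
r=12=1100 popcount=2 -> skip
r=13=1101 popcount=3 -> skip
r=14=1110 popcount=3 -> skip
r=15=1111 popcount=4 -> skip
r=16=10000 popcount=1 -> KEEP
r=17=10001 popcount=2 -> skip
r=18=10010 popcount=2 -> skip
r=19=10011 popcount=3 -> skip
r=20=10100 popcount=2 -> skip
r=21=10101 popcount=3 -> skip
r=22=10110 popcount=3 -> skip
r=23=10111 popcount=4 -> skip
r=24=11000 popcount=2 -> skip
r=25=11001 popcount=3 -> skip
r=26=11010 popcount=3 -> skip
r=27=11011 popcount=4 -> skip
r=28=11100 popcount=3 -> skip
r=29=11101 popcount=4 -> skip
r=30=11110 popcount=4 -> skip
r=31=11111 popcount=5 -> skip
r=32=100000 popcount=1 -> KEEP
r=33=100001 popcount=2 -> skip
r=34=100010 popcount=2 -> skip
r=35=100011 popcount=3 -> skip
r=36=100100 popcount=2 -> skip
Kept rows: 16 32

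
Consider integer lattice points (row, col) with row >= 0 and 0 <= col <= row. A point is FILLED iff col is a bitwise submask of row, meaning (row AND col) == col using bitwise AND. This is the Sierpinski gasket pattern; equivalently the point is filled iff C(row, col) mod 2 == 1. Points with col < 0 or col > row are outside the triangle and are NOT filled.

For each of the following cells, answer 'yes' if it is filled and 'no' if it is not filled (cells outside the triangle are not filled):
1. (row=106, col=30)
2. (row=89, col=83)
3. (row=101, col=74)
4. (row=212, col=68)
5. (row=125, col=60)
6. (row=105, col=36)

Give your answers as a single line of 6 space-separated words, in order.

(106,30): row=0b1101010, col=0b11110, row AND col = 0b1010 = 10; 10 != 30 -> empty
(89,83): row=0b1011001, col=0b1010011, row AND col = 0b1010001 = 81; 81 != 83 -> empty
(101,74): row=0b1100101, col=0b1001010, row AND col = 0b1000000 = 64; 64 != 74 -> empty
(212,68): row=0b11010100, col=0b1000100, row AND col = 0b1000100 = 68; 68 == 68 -> filled
(125,60): row=0b1111101, col=0b111100, row AND col = 0b111100 = 60; 60 == 60 -> filled
(105,36): row=0b1101001, col=0b100100, row AND col = 0b100000 = 32; 32 != 36 -> empty

Answer: no no no yes yes no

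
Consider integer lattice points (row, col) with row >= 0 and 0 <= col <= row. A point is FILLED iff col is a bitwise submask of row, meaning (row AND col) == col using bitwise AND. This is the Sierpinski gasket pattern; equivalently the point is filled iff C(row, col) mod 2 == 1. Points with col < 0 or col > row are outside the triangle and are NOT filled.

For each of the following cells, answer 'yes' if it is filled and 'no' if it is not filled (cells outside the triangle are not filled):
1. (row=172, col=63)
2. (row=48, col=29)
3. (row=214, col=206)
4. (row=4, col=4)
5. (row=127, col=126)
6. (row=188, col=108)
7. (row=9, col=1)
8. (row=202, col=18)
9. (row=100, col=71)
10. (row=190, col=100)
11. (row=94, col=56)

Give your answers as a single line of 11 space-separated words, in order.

(172,63): row=0b10101100, col=0b111111, row AND col = 0b101100 = 44; 44 != 63 -> empty
(48,29): row=0b110000, col=0b11101, row AND col = 0b10000 = 16; 16 != 29 -> empty
(214,206): row=0b11010110, col=0b11001110, row AND col = 0b11000110 = 198; 198 != 206 -> empty
(4,4): row=0b100, col=0b100, row AND col = 0b100 = 4; 4 == 4 -> filled
(127,126): row=0b1111111, col=0b1111110, row AND col = 0b1111110 = 126; 126 == 126 -> filled
(188,108): row=0b10111100, col=0b1101100, row AND col = 0b101100 = 44; 44 != 108 -> empty
(9,1): row=0b1001, col=0b1, row AND col = 0b1 = 1; 1 == 1 -> filled
(202,18): row=0b11001010, col=0b10010, row AND col = 0b10 = 2; 2 != 18 -> empty
(100,71): row=0b1100100, col=0b1000111, row AND col = 0b1000100 = 68; 68 != 71 -> empty
(190,100): row=0b10111110, col=0b1100100, row AND col = 0b100100 = 36; 36 != 100 -> empty
(94,56): row=0b1011110, col=0b111000, row AND col = 0b11000 = 24; 24 != 56 -> empty

Answer: no no no yes yes no yes no no no no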